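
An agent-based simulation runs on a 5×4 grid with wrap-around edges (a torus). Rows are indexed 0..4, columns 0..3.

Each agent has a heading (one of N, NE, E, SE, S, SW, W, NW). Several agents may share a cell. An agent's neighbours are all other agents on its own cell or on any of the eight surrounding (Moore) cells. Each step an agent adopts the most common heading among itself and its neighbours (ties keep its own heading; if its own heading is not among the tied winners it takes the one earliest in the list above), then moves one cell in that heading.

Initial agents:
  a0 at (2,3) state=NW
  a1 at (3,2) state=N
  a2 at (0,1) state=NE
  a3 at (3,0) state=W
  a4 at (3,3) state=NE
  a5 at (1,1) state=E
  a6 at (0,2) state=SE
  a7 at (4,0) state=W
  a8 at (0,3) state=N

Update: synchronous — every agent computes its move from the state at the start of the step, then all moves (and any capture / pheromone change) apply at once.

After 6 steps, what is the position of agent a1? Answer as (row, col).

(2, 1)

t=1: a0@(1,2):NW a1@(2,2):N a2@(4,2):NE a3@(3,3):W a4@(3,2):W a5@(1,2):E a6@(1,3):SE a7@(4,3):W a8@(4,3):N
t=2: a0@(0,1):NW a1@(2,1):W a2@(4,1):W a3@(3,2):W a4@(3,1):W a5@(1,3):E a6@(2,0):SE a7@(4,2):W a8@(4,2):W
t=3: a0@(0,0):W a1@(2,0):W a2@(4,0):W a3@(3,1):W a4@(3,0):W a5@(1,0):E a6@(2,3):W a7@(4,1):W a8@(4,1):W
t=4: a0@(0,3):W a1@(2,3):W a2@(4,3):W a3@(3,0):W a4@(3,3):W a5@(1,3):W a6@(2,2):W a7@(4,0):W a8@(4,0):W
t=5: a0@(0,2):W a1@(2,2):W a2@(4,2):W a3@(3,3):W a4@(3,2):W a5@(1,2):W a6@(2,1):W a7@(4,3):W a8@(4,3):W
t=6: a0@(0,1):W a1@(2,1):W a2@(4,1):W a3@(3,2):W a4@(3,1):W a5@(1,1):W a6@(2,0):W a7@(4,2):W a8@(4,2):W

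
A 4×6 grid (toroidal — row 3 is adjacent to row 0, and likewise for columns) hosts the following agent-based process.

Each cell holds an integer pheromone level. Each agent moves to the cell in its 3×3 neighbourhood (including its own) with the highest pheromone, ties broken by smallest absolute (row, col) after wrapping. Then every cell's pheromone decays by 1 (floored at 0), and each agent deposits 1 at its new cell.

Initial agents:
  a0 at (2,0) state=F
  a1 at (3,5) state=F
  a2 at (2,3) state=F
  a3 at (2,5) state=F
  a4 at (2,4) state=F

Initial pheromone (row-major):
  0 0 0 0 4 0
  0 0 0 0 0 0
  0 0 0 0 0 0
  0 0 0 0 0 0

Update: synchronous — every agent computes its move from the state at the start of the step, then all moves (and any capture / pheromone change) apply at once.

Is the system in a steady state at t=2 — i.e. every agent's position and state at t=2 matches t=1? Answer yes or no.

t=1: a0@(1,0) a1@(0,4) a2@(1,2) a3@(1,0) a4@(1,3) | pheromone: 0 0 0 0 4 0 / 2 0 1 1 0 0 / 0 0 0 0 0 0 / 0 0 0 0 0 0
t=2: a0@(1,0) a1@(0,4) a2@(1,2) a3@(1,0) a4@(0,4) | pheromone: 0 0 0 0 5 0 / 3 0 1 0 0 0 / 0 0 0 0 0 0 / 0 0 0 0 0 0

no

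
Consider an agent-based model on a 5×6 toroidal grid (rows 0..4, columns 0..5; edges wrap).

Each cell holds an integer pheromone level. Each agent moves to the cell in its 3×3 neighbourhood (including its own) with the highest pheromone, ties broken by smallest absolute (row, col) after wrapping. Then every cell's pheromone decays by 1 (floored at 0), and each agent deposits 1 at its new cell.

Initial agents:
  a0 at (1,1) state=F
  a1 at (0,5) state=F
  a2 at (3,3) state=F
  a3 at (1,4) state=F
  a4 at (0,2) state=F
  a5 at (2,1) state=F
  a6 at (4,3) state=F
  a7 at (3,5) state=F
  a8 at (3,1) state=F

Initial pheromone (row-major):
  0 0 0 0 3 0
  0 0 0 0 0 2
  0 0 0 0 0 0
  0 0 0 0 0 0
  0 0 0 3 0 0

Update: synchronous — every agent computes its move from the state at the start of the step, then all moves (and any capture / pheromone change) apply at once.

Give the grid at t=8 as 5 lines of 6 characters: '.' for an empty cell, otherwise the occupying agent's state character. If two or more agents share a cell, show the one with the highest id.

F...F.
......
F.....
......
......

t=1: a0@(0,0) a1@(0,4) a2@(4,3) a3@(0,4) a4@(4,3) a5@(1,0) a6@(0,4) a7@(2,0) a8@(2,0) | pheromone: 1 0 0 0 5 0 / 1 0 0 0 0 1 / 2 0 0 0 0 0 / 0 0 0 0 0 0 / 0 0 0 4 0 0
t=2: a0@(0,0) a1@(0,4) a2@(0,4) a3@(0,4) a4@(0,4) a5@(2,0) a6@(0,4) a7@(2,0) a8@(2,0) | pheromone: 1 0 0 0 9 0 / 0 0 0 0 0 0 / 4 0 0 0 0 0 / 0 0 0 0 0 0 / 0 0 0 3 0 0
t=3: a0@(0,0) a1@(0,4) a2@(0,4) a3@(0,4) a4@(0,4) a5@(2,0) a6@(0,4) a7@(2,0) a8@(2,0) | pheromone: 1 0 0 0 13 0 / 0 0 0 0 0 0 / 6 0 0 0 0 0 / 0 0 0 0 0 0 / 0 0 0 2 0 0
t=4: a0@(0,0) a1@(0,4) a2@(0,4) a3@(0,4) a4@(0,4) a5@(2,0) a6@(0,4) a7@(2,0) a8@(2,0) | pheromone: 1 0 0 0 17 0 / 0 0 0 0 0 0 / 8 0 0 0 0 0 / 0 0 0 0 0 0 / 0 0 0 1 0 0
t=5: a0@(0,0) a1@(0,4) a2@(0,4) a3@(0,4) a4@(0,4) a5@(2,0) a6@(0,4) a7@(2,0) a8@(2,0) | pheromone: 1 0 0 0 21 0 / 0 0 0 0 0 0 / 10 0 0 0 0 0 / 0 0 0 0 0 0 / 0 0 0 0 0 0
t=6: a0@(0,0) a1@(0,4) a2@(0,4) a3@(0,4) a4@(0,4) a5@(2,0) a6@(0,4) a7@(2,0) a8@(2,0) | pheromone: 1 0 0 0 25 0 / 0 0 0 0 0 0 / 12 0 0 0 0 0 / 0 0 0 0 0 0 / 0 0 0 0 0 0
t=7: a0@(0,0) a1@(0,4) a2@(0,4) a3@(0,4) a4@(0,4) a5@(2,0) a6@(0,4) a7@(2,0) a8@(2,0) | pheromone: 1 0 0 0 29 0 / 0 0 0 0 0 0 / 14 0 0 0 0 0 / 0 0 0 0 0 0 / 0 0 0 0 0 0
t=8: a0@(0,0) a1@(0,4) a2@(0,4) a3@(0,4) a4@(0,4) a5@(2,0) a6@(0,4) a7@(2,0) a8@(2,0) | pheromone: 1 0 0 0 33 0 / 0 0 0 0 0 0 / 16 0 0 0 0 0 / 0 0 0 0 0 0 / 0 0 0 0 0 0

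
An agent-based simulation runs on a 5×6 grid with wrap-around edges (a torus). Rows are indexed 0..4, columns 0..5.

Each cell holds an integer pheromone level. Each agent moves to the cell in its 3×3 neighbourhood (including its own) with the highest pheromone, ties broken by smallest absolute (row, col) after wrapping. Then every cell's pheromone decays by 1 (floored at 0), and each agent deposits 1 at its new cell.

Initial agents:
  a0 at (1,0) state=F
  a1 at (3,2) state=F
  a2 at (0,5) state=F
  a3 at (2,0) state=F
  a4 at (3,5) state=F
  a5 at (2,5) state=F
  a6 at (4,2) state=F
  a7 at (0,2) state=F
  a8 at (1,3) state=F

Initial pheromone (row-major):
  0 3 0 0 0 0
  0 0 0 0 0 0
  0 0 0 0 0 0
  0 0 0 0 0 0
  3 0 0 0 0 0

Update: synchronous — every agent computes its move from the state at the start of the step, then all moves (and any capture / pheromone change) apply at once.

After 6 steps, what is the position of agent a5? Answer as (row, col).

(0, 1)

t=1: a0@(0,1) a1@(2,1) a2@(4,0) a3@(1,0) a4@(4,0) a5@(1,0) a6@(0,1) a7@(0,1) a8@(0,2) | pheromone: 0 5 1 0 0 0 / 2 0 0 0 0 0 / 0 1 0 0 0 0 / 0 0 0 0 0 0 / 4 0 0 0 0 0
t=2: a0@(0,1) a1@(1,0) a2@(0,1) a3@(0,1) a4@(0,1) a5@(0,1) a6@(0,1) a7@(0,1) a8@(0,1) | pheromone: 0 12 0 0 0 0 / 2 0 0 0 0 0 / 0 0 0 0 0 0 / 0 0 0 0 0 0 / 3 0 0 0 0 0
t=3: a0@(0,1) a1@(0,1) a2@(0,1) a3@(0,1) a4@(0,1) a5@(0,1) a6@(0,1) a7@(0,1) a8@(0,1) | pheromone: 0 20 0 0 0 0 / 1 0 0 0 0 0 / 0 0 0 0 0 0 / 0 0 0 0 0 0 / 2 0 0 0 0 0
t=4: a0@(0,1) a1@(0,1) a2@(0,1) a3@(0,1) a4@(0,1) a5@(0,1) a6@(0,1) a7@(0,1) a8@(0,1) | pheromone: 0 28 0 0 0 0 / 0 0 0 0 0 0 / 0 0 0 0 0 0 / 0 0 0 0 0 0 / 1 0 0 0 0 0
t=5: a0@(0,1) a1@(0,1) a2@(0,1) a3@(0,1) a4@(0,1) a5@(0,1) a6@(0,1) a7@(0,1) a8@(0,1) | pheromone: 0 36 0 0 0 0 / 0 0 0 0 0 0 / 0 0 0 0 0 0 / 0 0 0 0 0 0 / 0 0 0 0 0 0
t=6: a0@(0,1) a1@(0,1) a2@(0,1) a3@(0,1) a4@(0,1) a5@(0,1) a6@(0,1) a7@(0,1) a8@(0,1) | pheromone: 0 44 0 0 0 0 / 0 0 0 0 0 0 / 0 0 0 0 0 0 / 0 0 0 0 0 0 / 0 0 0 0 0 0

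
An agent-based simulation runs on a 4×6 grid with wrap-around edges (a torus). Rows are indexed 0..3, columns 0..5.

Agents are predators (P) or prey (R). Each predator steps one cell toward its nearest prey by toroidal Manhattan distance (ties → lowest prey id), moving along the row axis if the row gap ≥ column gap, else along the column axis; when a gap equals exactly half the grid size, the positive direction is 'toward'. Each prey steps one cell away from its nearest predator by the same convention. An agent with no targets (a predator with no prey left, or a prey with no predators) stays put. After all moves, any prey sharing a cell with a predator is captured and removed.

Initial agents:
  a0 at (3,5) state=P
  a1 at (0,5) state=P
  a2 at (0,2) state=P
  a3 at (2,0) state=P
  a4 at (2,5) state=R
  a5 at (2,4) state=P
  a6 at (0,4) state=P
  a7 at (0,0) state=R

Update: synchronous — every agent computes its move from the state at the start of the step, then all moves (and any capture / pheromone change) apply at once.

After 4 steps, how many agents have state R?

1

t=1: a0@(2,5):P a1@(0,0):P a2@(0,1):P a3@(2,5):P a4@(1,5):R a5@(2,5):P a6@(0,5):P
t=2: a0@(1,5):P a1@(1,0):P a2@(0,0):P a3@(1,5):P a4@(0,5):R a5@(1,5):P a6@(1,5):P
t=3: a0@(0,5):P a1@(0,0):P a2@(0,5):P a3@(0,5):P a4@(3,5):R a5@(0,5):P a6@(0,5):P
t=4: a0@(3,5):P a1@(3,0):P a2@(3,5):P a3@(3,5):P a4@(2,5):R a5@(3,5):P a6@(3,5):P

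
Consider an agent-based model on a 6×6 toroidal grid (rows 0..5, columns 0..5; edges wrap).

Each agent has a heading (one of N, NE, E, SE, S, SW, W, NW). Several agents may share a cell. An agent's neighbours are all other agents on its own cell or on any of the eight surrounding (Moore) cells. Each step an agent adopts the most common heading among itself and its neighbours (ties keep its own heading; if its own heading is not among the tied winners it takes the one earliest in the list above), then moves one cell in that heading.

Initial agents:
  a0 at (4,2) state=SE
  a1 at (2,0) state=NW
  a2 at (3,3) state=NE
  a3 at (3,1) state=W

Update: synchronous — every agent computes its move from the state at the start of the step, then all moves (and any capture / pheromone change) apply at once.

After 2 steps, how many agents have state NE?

t=1: a0@(5,3):SE a1@(1,5):NW a2@(2,4):NE a3@(3,0):W
t=2: a0@(0,4):SE a1@(0,4):NW a2@(1,5):NE a3@(3,5):W

1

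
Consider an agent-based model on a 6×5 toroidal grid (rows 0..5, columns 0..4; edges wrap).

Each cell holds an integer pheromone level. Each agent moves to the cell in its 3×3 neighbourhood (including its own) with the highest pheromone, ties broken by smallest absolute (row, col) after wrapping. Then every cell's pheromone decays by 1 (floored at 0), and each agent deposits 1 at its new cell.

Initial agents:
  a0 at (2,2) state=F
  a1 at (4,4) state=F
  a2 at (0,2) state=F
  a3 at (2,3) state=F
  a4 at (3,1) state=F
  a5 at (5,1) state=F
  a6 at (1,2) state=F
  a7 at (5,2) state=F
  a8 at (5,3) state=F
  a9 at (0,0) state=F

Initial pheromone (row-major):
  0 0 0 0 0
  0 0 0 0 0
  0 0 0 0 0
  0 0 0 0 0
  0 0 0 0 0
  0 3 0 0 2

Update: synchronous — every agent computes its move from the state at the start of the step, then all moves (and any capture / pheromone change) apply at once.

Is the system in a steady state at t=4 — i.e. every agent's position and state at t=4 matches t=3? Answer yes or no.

no

t=1: a0@(1,1) a1@(5,4) a2@(5,1) a3@(1,2) a4@(2,0) a5@(5,1) a6@(0,1) a7@(5,1) a8@(5,4) a9@(5,1) | pheromone: 0 1 0 0 0 / 0 1 1 0 0 / 1 0 0 0 0 / 0 0 0 0 0 / 0 0 0 0 0 / 0 6 0 0 3
t=2: a0@(0,1) a1@(5,4) a2@(5,1) a3@(0,1) a4@(1,1) a5@(5,1) a6@(5,1) a7@(5,1) a8@(5,4) a9@(5,1) | pheromone: 0 2 0 0 0 / 0 1 0 0 0 / 0 0 0 0 0 / 0 0 0 0 0 / 0 0 0 0 0 / 0 10 0 0 4
t=3: a0@(5,1) a1@(5,4) a2@(5,1) a3@(5,1) a4@(0,1) a5@(5,1) a6@(5,1) a7@(5,1) a8@(5,4) a9@(5,1) | pheromone: 0 2 0 0 0 / 0 0 0 0 0 / 0 0 0 0 0 / 0 0 0 0 0 / 0 0 0 0 0 / 0 16 0 0 5
t=4: a0@(5,1) a1@(5,4) a2@(5,1) a3@(5,1) a4@(5,1) a5@(5,1) a6@(5,1) a7@(5,1) a8@(5,4) a9@(5,1) | pheromone: 0 1 0 0 0 / 0 0 0 0 0 / 0 0 0 0 0 / 0 0 0 0 0 / 0 0 0 0 0 / 0 23 0 0 6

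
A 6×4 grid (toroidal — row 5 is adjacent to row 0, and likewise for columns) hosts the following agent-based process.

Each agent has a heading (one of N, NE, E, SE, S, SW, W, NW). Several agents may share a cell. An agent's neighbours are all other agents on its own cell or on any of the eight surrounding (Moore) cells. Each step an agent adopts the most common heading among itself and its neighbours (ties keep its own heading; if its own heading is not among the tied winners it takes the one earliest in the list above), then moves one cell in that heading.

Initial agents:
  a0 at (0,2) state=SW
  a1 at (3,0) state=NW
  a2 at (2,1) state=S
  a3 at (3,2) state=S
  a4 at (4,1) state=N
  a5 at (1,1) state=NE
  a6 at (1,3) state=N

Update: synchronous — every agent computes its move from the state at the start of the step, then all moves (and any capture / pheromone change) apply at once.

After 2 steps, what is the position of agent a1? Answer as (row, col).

t=1: a0@(1,1):SW a1@(2,3):NW a2@(3,1):S a3@(4,2):S a4@(3,1):N a5@(0,2):NE a6@(0,3):N
t=2: a0@(2,0):SW a1@(1,2):NW a2@(4,1):S a3@(5,2):S a4@(4,1):S a5@(5,3):NE a6@(5,3):N

(1, 2)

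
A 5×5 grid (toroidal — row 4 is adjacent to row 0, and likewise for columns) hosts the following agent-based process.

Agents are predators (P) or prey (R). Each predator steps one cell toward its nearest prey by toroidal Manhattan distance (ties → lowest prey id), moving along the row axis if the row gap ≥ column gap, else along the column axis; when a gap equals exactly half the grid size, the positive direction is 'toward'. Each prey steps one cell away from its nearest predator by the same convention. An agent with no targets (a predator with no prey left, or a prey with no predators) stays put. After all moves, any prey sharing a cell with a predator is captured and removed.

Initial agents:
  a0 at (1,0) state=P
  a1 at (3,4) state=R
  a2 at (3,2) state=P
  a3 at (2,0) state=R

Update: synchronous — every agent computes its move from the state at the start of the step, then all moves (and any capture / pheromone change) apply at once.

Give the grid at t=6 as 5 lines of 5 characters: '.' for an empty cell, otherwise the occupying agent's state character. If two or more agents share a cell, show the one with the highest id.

.....
.....
P...P
R....
.....

t=1: a0@(2,0):P a1@(3,0):R a2@(3,3):P a3@(3,0):R
t=2: a0@(3,0):P a1@(4,0):R a2@(3,4):P a3@(4,0):R
t=3: a0@(4,0):P a1@(0,0):R a2@(4,4):P a3@(0,0):R
t=4: a0@(0,0):P a1@(1,0):R a2@(0,4):P a3@(1,0):R
t=5: a0@(1,0):P a1@(2,0):R a2@(1,4):P a3@(2,0):R
t=6: a0@(2,0):P a1@(3,0):R a2@(2,4):P a3@(3,0):R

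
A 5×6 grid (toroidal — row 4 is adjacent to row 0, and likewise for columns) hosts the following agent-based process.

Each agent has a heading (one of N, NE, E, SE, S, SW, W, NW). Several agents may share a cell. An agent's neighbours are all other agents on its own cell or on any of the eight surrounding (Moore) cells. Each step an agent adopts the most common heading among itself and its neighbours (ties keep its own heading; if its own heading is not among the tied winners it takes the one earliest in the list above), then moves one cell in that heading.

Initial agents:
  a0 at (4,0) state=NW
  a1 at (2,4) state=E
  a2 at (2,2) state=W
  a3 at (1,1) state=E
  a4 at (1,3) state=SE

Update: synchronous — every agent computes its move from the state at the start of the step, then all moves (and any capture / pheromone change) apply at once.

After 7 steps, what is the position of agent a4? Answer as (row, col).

t=1: a0@(3,5):NW a1@(2,5):E a2@(2,1):W a3@(1,2):E a4@(2,4):SE
t=2: a0@(2,4):NW a1@(2,0):E a2@(2,0):W a3@(1,3):E a4@(3,5):SE
t=3: a0@(1,3):NW a1@(2,1):E a2@(2,5):W a3@(1,4):E a4@(4,0):SE
t=4: a0@(0,2):NW a1@(2,2):E a2@(2,4):W a3@(1,5):E a4@(0,1):SE
t=5: a0@(4,1):NW a1@(2,3):E a2@(2,3):W a3@(1,0):E a4@(1,2):SE
t=6: a0@(3,0):NW a1@(2,4):E a2@(2,2):W a3@(1,1):E a4@(2,3):SE
t=7: a0@(2,5):NW a1@(2,5):E a2@(2,1):W a3@(1,2):E a4@(3,4):SE

(3, 4)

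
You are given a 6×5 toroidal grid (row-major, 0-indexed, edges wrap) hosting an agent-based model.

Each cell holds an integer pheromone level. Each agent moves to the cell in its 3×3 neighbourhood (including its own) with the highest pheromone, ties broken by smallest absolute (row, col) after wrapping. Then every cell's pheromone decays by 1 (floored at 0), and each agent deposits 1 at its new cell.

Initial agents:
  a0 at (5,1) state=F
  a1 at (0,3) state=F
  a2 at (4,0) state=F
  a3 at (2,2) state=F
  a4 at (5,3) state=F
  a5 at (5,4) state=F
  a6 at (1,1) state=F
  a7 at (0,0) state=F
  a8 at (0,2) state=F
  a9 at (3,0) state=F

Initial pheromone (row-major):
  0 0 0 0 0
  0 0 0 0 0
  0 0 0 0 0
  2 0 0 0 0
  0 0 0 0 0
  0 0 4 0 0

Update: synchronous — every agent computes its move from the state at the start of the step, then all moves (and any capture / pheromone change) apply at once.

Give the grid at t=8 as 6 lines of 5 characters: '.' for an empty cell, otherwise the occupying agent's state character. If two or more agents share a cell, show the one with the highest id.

F....
.....
.....
F....
.....
..F..

t=1: a0@(5,2) a1@(5,2) a2@(3,0) a3@(1,1) a4@(5,2) a5@(0,0) a6@(0,0) a7@(0,0) a8@(5,2) a9@(3,0) | pheromone: 3 0 0 0 0 / 0 1 0 0 0 / 0 0 0 0 0 / 3 0 0 0 0 / 0 0 0 0 0 / 0 0 7 0 0
t=2: a0@(5,2) a1@(5,2) a2@(3,0) a3@(0,0) a4@(5,2) a5@(0,0) a6@(0,0) a7@(0,0) a8@(5,2) a9@(3,0) | pheromone: 6 0 0 0 0 / 0 0 0 0 0 / 0 0 0 0 0 / 4 0 0 0 0 / 0 0 0 0 0 / 0 0 10 0 0
t=3: a0@(5,2) a1@(5,2) a2@(3,0) a3@(0,0) a4@(5,2) a5@(0,0) a6@(0,0) a7@(0,0) a8@(5,2) a9@(3,0) | pheromone: 9 0 0 0 0 / 0 0 0 0 0 / 0 0 0 0 0 / 5 0 0 0 0 / 0 0 0 0 0 / 0 0 13 0 0
t=4: a0@(5,2) a1@(5,2) a2@(3,0) a3@(0,0) a4@(5,2) a5@(0,0) a6@(0,0) a7@(0,0) a8@(5,2) a9@(3,0) | pheromone: 12 0 0 0 0 / 0 0 0 0 0 / 0 0 0 0 0 / 6 0 0 0 0 / 0 0 0 0 0 / 0 0 16 0 0
t=5: a0@(5,2) a1@(5,2) a2@(3,0) a3@(0,0) a4@(5,2) a5@(0,0) a6@(0,0) a7@(0,0) a8@(5,2) a9@(3,0) | pheromone: 15 0 0 0 0 / 0 0 0 0 0 / 0 0 0 0 0 / 7 0 0 0 0 / 0 0 0 0 0 / 0 0 19 0 0
t=6: a0@(5,2) a1@(5,2) a2@(3,0) a3@(0,0) a4@(5,2) a5@(0,0) a6@(0,0) a7@(0,0) a8@(5,2) a9@(3,0) | pheromone: 18 0 0 0 0 / 0 0 0 0 0 / 0 0 0 0 0 / 8 0 0 0 0 / 0 0 0 0 0 / 0 0 22 0 0
t=7: a0@(5,2) a1@(5,2) a2@(3,0) a3@(0,0) a4@(5,2) a5@(0,0) a6@(0,0) a7@(0,0) a8@(5,2) a9@(3,0) | pheromone: 21 0 0 0 0 / 0 0 0 0 0 / 0 0 0 0 0 / 9 0 0 0 0 / 0 0 0 0 0 / 0 0 25 0 0
t=8: a0@(5,2) a1@(5,2) a2@(3,0) a3@(0,0) a4@(5,2) a5@(0,0) a6@(0,0) a7@(0,0) a8@(5,2) a9@(3,0) | pheromone: 24 0 0 0 0 / 0 0 0 0 0 / 0 0 0 0 0 / 10 0 0 0 0 / 0 0 0 0 0 / 0 0 28 0 0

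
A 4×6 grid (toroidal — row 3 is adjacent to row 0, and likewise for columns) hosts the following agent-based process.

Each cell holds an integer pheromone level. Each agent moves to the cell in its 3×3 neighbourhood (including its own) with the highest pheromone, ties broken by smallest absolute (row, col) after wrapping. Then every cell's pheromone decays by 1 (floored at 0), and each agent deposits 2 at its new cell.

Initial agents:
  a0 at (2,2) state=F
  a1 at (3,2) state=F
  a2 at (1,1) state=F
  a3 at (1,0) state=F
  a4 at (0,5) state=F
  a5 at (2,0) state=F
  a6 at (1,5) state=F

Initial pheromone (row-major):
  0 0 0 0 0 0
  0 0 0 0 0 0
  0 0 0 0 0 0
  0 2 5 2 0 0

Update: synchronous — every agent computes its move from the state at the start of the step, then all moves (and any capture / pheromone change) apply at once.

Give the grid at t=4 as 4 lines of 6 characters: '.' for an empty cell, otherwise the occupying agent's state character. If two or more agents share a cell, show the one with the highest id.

t=1: a0@(3,2) a1@(3,2) a2@(0,0) a3@(0,0) a4@(0,0) a5@(3,1) a6@(0,0) | pheromone: 8 0 0 0 0 0 / 0 0 0 0 0 0 / 0 0 0 0 0 0 / 0 3 8 1 0 0
t=2: a0@(3,2) a1@(3,2) a2@(0,0) a3@(0,0) a4@(0,0) a5@(0,0) a6@(0,0) | pheromone: 17 0 0 0 0 0 / 0 0 0 0 0 0 / 0 0 0 0 0 0 / 0 2 11 0 0 0
t=3: a0@(3,2) a1@(3,2) a2@(0,0) a3@(0,0) a4@(0,0) a5@(0,0) a6@(0,0) | pheromone: 26 0 0 0 0 0 / 0 0 0 0 0 0 / 0 0 0 0 0 0 / 0 1 14 0 0 0
t=4: a0@(3,2) a1@(3,2) a2@(0,0) a3@(0,0) a4@(0,0) a5@(0,0) a6@(0,0) | pheromone: 35 0 0 0 0 0 / 0 0 0 0 0 0 / 0 0 0 0 0 0 / 0 0 17 0 0 0

F.....
......
......
..F...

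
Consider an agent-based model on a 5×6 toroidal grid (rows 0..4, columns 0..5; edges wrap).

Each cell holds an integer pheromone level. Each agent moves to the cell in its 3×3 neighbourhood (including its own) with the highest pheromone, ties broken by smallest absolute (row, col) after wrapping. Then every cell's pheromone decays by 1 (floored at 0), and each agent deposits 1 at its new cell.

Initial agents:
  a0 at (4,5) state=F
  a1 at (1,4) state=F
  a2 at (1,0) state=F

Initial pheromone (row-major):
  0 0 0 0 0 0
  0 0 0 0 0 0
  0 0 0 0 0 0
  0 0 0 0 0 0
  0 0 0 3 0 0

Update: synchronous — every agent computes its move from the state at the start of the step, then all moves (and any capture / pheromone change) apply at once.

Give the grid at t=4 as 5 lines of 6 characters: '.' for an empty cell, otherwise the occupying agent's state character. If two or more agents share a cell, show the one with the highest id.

t=1: a0@(0,0) a1@(0,3) a2@(0,0) | pheromone: 2 0 0 1 0 0 / 0 0 0 0 0 0 / 0 0 0 0 0 0 / 0 0 0 0 0 0 / 0 0 0 2 0 0
t=2: a0@(0,0) a1@(4,3) a2@(0,0) | pheromone: 3 0 0 0 0 0 / 0 0 0 0 0 0 / 0 0 0 0 0 0 / 0 0 0 0 0 0 / 0 0 0 2 0 0
t=3: a0@(0,0) a1@(4,3) a2@(0,0) | pheromone: 4 0 0 0 0 0 / 0 0 0 0 0 0 / 0 0 0 0 0 0 / 0 0 0 0 0 0 / 0 0 0 2 0 0
t=4: a0@(0,0) a1@(4,3) a2@(0,0) | pheromone: 5 0 0 0 0 0 / 0 0 0 0 0 0 / 0 0 0 0 0 0 / 0 0 0 0 0 0 / 0 0 0 2 0 0

F.....
......
......
......
...F..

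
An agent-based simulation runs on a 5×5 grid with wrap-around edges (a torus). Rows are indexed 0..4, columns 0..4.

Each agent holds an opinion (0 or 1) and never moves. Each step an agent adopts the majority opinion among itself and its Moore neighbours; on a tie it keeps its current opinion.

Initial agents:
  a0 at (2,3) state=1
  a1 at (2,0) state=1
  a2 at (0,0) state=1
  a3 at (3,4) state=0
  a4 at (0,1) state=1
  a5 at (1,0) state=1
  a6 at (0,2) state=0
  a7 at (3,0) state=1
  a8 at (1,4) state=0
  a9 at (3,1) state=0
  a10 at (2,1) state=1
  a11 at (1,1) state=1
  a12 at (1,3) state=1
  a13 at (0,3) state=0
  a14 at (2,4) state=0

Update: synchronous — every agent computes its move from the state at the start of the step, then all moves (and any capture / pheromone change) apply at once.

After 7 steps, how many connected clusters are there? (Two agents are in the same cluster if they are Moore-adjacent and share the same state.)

1

t=1: a0@(2,3):0 a1@(2,0):1 a2@(0,0):1 a3@(3,4):1 a4@(0,1):1 a5@(1,0):1 a6@(0,2):1 a7@(3,0):1 a8@(1,4):1 a9@(3,1):1 a10@(2,1):1 a11@(1,1):1 a12@(1,3):0 a13@(0,3):0 a14@(2,4):1
t=2: a0@(2,3):1 a1@(2,0):1 a2@(0,0):1 a3@(3,4):1 a4@(0,1):1 a5@(1,0):1 a6@(0,2):1 a7@(3,0):1 a8@(1,4):1 a9@(3,1):1 a10@(2,1):1 a11@(1,1):1 a12@(1,3):0 a13@(0,3):0 a14@(2,4):1
t=3: a0@(2,3):1 a1@(2,0):1 a2@(0,0):1 a3@(3,4):1 a4@(0,1):1 a5@(1,0):1 a6@(0,2):1 a7@(3,0):1 a8@(1,4):1 a9@(3,1):1 a10@(2,1):1 a11@(1,1):1 a12@(1,3):1 a13@(0,3):0 a14@(2,4):1
t=4: a0@(2,3):1 a1@(2,0):1 a2@(0,0):1 a3@(3,4):1 a4@(0,1):1 a5@(1,0):1 a6@(0,2):1 a7@(3,0):1 a8@(1,4):1 a9@(3,1):1 a10@(2,1):1 a11@(1,1):1 a12@(1,3):1 a13@(0,3):1 a14@(2,4):1
t=5: (unchanged — steady state)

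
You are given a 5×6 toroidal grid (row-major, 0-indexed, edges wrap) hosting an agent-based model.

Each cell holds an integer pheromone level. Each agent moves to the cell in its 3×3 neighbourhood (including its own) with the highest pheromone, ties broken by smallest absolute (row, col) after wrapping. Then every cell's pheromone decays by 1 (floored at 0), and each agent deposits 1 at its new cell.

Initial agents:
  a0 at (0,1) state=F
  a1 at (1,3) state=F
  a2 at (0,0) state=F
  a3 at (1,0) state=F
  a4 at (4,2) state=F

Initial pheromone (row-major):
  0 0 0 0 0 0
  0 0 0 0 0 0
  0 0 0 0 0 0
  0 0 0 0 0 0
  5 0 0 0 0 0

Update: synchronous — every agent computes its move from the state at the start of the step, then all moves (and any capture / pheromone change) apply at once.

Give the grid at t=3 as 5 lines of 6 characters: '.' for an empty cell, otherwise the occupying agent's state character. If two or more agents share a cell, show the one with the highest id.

......
......
......
......
F.....

t=1: a0@(4,0) a1@(0,2) a2@(4,0) a3@(0,0) a4@(0,1) | pheromone: 1 1 1 0 0 0 / 0 0 0 0 0 0 / 0 0 0 0 0 0 / 0 0 0 0 0 0 / 6 0 0 0 0 0
t=2: a0@(4,0) a1@(0,1) a2@(4,0) a3@(4,0) a4@(4,0) | pheromone: 0 1 0 0 0 0 / 0 0 0 0 0 0 / 0 0 0 0 0 0 / 0 0 0 0 0 0 / 9 0 0 0 0 0
t=3: a0@(4,0) a1@(4,0) a2@(4,0) a3@(4,0) a4@(4,0) | pheromone: 0 0 0 0 0 0 / 0 0 0 0 0 0 / 0 0 0 0 0 0 / 0 0 0 0 0 0 / 13 0 0 0 0 0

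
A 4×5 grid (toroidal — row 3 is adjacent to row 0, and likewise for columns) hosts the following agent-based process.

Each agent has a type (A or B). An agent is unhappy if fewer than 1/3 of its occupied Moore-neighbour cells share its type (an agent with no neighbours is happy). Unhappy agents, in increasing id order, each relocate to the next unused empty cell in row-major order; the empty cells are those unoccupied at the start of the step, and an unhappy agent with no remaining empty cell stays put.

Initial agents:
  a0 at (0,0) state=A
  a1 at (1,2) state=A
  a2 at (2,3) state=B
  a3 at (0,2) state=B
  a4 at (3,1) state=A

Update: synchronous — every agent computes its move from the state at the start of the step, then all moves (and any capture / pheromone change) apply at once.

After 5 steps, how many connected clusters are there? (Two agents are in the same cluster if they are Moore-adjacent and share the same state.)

t=1: a0@(0,0):A a1@(0,1):A a2@(0,3):B a3@(0,4):B a4@(3,1):A
t=2: (unchanged — steady state)

2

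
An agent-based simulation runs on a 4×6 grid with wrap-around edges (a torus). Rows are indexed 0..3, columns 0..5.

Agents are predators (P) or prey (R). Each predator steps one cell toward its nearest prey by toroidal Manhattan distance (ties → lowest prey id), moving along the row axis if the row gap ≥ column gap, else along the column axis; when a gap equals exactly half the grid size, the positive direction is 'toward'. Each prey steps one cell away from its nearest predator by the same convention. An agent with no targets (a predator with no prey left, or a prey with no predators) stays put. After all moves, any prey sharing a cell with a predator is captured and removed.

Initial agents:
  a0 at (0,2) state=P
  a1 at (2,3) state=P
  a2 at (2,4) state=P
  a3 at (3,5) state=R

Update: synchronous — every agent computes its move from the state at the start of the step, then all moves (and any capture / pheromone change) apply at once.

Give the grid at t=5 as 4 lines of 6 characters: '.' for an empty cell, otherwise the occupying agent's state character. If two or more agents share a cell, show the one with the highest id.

.P.R..
......
......
.P....

t=1: a0@(0,3):P a1@(2,4):P a2@(3,4):P a3@(0,5):R
t=2: a0@(0,4):P a1@(3,4):P a2@(0,4):P a3@(0,0):R
t=3: a0@(0,5):P a1@(3,5):P a2@(0,5):P a3@(0,1):R
t=4: a0@(0,0):P a1@(3,0):P a2@(0,0):P a3@(0,2):R
t=5: a0@(0,1):P a1@(3,1):P a2@(0,1):P a3@(0,3):R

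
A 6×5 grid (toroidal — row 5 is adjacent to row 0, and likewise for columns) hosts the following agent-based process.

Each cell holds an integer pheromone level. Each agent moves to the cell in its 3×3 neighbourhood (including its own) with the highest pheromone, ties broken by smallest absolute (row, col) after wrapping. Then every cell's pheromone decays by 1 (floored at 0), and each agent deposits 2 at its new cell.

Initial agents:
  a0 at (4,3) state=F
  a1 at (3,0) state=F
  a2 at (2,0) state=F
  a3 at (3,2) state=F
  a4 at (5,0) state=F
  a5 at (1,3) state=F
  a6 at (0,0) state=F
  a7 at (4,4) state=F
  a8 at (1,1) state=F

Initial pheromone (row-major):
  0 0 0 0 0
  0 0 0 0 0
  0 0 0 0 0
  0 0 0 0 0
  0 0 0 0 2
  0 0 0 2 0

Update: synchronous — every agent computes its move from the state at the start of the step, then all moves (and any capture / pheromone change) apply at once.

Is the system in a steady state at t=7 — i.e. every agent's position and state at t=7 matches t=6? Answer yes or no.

yes

t=1: a0@(4,4) a1@(4,4) a2@(1,0) a3@(2,1) a4@(4,4) a5@(0,2) a6@(0,0) a7@(4,4) a8@(0,0) | pheromone: 4 0 2 0 0 / 2 0 0 0 0 / 0 2 0 0 0 / 0 0 0 0 0 / 0 0 0 0 9 / 0 0 0 1 0
t=2: a0@(4,4) a1@(4,4) a2@(0,0) a3@(1,0) a4@(4,4) a5@(0,2) a6@(0,0) a7@(4,4) a8@(0,0) | pheromone: 9 0 3 0 0 / 3 0 0 0 0 / 0 1 0 0 0 / 0 0 0 0 0 / 0 0 0 0 16 / 0 0 0 0 0
t=3: a0@(4,4) a1@(4,4) a2@(0,0) a3@(0,0) a4@(4,4) a5@(0,2) a6@(0,0) a7@(4,4) a8@(0,0) | pheromone: 16 0 4 0 0 / 2 0 0 0 0 / 0 0 0 0 0 / 0 0 0 0 0 / 0 0 0 0 23 / 0 0 0 0 0
t=4: a0@(4,4) a1@(4,4) a2@(0,0) a3@(0,0) a4@(4,4) a5@(0,2) a6@(0,0) a7@(4,4) a8@(0,0) | pheromone: 23 0 5 0 0 / 1 0 0 0 0 / 0 0 0 0 0 / 0 0 0 0 0 / 0 0 0 0 30 / 0 0 0 0 0
t=5: a0@(4,4) a1@(4,4) a2@(0,0) a3@(0,0) a4@(4,4) a5@(0,2) a6@(0,0) a7@(4,4) a8@(0,0) | pheromone: 30 0 6 0 0 / 0 0 0 0 0 / 0 0 0 0 0 / 0 0 0 0 0 / 0 0 0 0 37 / 0 0 0 0 0
t=6: a0@(4,4) a1@(4,4) a2@(0,0) a3@(0,0) a4@(4,4) a5@(0,2) a6@(0,0) a7@(4,4) a8@(0,0) | pheromone: 37 0 7 0 0 / 0 0 0 0 0 / 0 0 0 0 0 / 0 0 0 0 0 / 0 0 0 0 44 / 0 0 0 0 0
t=7: a0@(4,4) a1@(4,4) a2@(0,0) a3@(0,0) a4@(4,4) a5@(0,2) a6@(0,0) a7@(4,4) a8@(0,0) | pheromone: 44 0 8 0 0 / 0 0 0 0 0 / 0 0 0 0 0 / 0 0 0 0 0 / 0 0 0 0 51 / 0 0 0 0 0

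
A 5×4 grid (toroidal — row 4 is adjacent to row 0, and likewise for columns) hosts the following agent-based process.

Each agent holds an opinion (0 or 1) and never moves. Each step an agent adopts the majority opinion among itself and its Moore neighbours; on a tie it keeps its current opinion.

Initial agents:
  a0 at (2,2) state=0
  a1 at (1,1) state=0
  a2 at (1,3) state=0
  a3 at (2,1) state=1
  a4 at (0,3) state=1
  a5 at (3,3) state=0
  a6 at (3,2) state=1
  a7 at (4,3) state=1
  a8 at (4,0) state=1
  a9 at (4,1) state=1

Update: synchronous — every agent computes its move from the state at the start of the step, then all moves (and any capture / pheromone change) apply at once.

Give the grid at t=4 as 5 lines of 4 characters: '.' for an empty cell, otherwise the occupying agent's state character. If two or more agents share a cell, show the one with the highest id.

...1
.0.0
.10.
..11
11.1

t=1: a0@(2,2):0 a1@(1,1):0 a2@(1,3):0 a3@(2,1):1 a4@(0,3):1 a5@(3,3):1 a6@(3,2):1 a7@(4,3):1 a8@(4,0):1 a9@(4,1):1
t=2: (unchanged — steady state)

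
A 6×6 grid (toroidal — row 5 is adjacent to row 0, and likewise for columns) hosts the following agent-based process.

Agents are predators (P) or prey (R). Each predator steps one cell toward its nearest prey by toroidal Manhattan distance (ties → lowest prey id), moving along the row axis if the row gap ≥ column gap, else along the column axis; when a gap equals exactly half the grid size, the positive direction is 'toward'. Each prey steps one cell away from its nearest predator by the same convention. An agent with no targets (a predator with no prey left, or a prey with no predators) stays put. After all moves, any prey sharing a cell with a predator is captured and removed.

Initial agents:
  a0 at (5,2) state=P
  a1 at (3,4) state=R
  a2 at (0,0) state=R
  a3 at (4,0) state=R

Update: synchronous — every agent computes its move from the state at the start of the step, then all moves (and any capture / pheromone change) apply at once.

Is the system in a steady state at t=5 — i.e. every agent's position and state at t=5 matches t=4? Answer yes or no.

no

t=1: a0@(5,1):P a1@(2,4):R a2@(0,5):R a3@(4,5):R
t=2: a0@(5,0):P a1@(1,4):R a2@(0,4):R a3@(4,4):R
t=3: a0@(5,5):P a1@(2,4):R a2@(0,3):R a3@(4,3):R
t=4: a0@(5,4):P a1@(1,4):R a2@(0,2):R a3@(4,2):R
t=5: a0@(0,4):P a1@(2,4):R a2@(0,1):R a3@(4,1):R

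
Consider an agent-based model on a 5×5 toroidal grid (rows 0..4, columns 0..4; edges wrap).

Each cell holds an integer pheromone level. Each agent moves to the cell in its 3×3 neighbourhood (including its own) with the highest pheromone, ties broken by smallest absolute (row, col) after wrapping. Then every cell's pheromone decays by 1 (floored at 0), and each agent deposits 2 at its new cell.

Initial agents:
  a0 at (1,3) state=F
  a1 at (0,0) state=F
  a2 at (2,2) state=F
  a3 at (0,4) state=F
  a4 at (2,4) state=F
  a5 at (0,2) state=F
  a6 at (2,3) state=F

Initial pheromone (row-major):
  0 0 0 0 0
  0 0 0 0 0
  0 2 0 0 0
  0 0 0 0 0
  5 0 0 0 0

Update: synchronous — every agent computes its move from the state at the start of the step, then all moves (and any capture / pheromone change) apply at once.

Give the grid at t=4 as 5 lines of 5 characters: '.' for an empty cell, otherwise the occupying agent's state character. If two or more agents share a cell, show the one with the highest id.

t=1: a0@(0,2) a1@(4,0) a2@(2,1) a3@(4,0) a4@(1,0) a5@(0,1) a6@(1,2) | pheromone: 0 2 2 0 0 / 2 0 2 0 0 / 0 3 0 0 0 / 0 0 0 0 0 / 8 0 0 0 0
t=2: a0@(0,1) a1@(4,0) a2@(2,1) a3@(4,0) a4@(2,1) a5@(4,0) a6@(2,1) | pheromone: 0 3 1 0 0 / 1 0 1 0 0 / 0 8 0 0 0 / 0 0 0 0 0 / 13 0 0 0 0
t=3: a0@(4,0) a1@(4,0) a2@(2,1) a3@(4,0) a4@(2,1) a5@(4,0) a6@(2,1) | pheromone: 0 2 0 0 0 / 0 0 0 0 0 / 0 13 0 0 0 / 0 0 0 0 0 / 20 0 0 0 0
t=4: a0@(4,0) a1@(4,0) a2@(2,1) a3@(4,0) a4@(2,1) a5@(4,0) a6@(2,1) | pheromone: 0 1 0 0 0 / 0 0 0 0 0 / 0 18 0 0 0 / 0 0 0 0 0 / 27 0 0 0 0

.....
.....
.F...
.....
F....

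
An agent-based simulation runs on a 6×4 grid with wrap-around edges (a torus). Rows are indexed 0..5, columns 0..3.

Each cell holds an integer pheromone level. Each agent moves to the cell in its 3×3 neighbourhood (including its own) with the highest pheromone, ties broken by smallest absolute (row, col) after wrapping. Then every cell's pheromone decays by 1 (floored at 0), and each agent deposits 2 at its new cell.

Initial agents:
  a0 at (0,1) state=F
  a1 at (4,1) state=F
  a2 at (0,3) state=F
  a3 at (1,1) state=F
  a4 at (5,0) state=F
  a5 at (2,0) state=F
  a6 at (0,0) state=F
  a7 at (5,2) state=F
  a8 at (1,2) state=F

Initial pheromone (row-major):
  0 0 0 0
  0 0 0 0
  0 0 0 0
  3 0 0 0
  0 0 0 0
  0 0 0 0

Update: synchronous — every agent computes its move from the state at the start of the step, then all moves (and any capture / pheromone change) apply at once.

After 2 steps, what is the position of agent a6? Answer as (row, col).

t=1: a0@(0,0) a1@(3,0) a2@(0,0) a3@(0,0) a4@(0,0) a5@(3,0) a6@(0,0) a7@(0,1) a8@(0,1) | pheromone: 10 4 0 0 / 0 0 0 0 / 0 0 0 0 / 6 0 0 0 / 0 0 0 0 / 0 0 0 0
t=2: a0@(0,0) a1@(3,0) a2@(0,0) a3@(0,0) a4@(0,0) a5@(3,0) a6@(0,0) a7@(0,0) a8@(0,0) | pheromone: 23 3 0 0 / 0 0 0 0 / 0 0 0 0 / 9 0 0 0 / 0 0 0 0 / 0 0 0 0

(0, 0)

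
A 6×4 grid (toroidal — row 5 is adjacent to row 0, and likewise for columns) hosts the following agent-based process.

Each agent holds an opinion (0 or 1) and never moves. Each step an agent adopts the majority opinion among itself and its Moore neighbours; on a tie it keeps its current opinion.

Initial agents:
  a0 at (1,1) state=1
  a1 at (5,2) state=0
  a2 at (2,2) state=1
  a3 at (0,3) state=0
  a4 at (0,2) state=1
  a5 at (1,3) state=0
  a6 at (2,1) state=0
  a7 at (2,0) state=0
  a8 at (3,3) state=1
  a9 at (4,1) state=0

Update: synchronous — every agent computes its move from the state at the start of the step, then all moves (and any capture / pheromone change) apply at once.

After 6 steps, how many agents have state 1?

0

t=1: a0@(1,1):1 a1@(5,2):0 a2@(2,2):1 a3@(0,3):0 a4@(0,2):0 a5@(1,3):0 a6@(2,1):0 a7@(2,0):0 a8@(3,3):1 a9@(4,1):0
t=2: a0@(1,1):0 a1@(5,2):0 a2@(2,2):1 a3@(0,3):0 a4@(0,2):0 a5@(1,3):0 a6@(2,1):0 a7@(2,0):0 a8@(3,3):1 a9@(4,1):0
t=3: a0@(1,1):0 a1@(5,2):0 a2@(2,2):0 a3@(0,3):0 a4@(0,2):0 a5@(1,3):0 a6@(2,1):0 a7@(2,0):0 a8@(3,3):1 a9@(4,1):0
t=4: a0@(1,1):0 a1@(5,2):0 a2@(2,2):0 a3@(0,3):0 a4@(0,2):0 a5@(1,3):0 a6@(2,1):0 a7@(2,0):0 a8@(3,3):0 a9@(4,1):0
t=5: (unchanged — steady state)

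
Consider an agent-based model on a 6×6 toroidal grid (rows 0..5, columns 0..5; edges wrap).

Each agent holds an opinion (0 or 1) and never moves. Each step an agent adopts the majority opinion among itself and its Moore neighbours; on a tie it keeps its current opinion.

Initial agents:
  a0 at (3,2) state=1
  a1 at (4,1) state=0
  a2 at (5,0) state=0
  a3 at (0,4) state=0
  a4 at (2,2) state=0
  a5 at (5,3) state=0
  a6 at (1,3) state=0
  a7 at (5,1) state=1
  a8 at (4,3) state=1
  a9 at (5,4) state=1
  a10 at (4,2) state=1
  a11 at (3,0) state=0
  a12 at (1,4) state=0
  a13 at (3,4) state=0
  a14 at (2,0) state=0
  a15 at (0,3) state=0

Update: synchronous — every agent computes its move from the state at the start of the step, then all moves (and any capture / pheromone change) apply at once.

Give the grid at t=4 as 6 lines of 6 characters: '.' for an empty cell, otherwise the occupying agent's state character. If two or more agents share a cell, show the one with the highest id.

...00.
...00.
0.0...
0.1.0.
.011..
01.00.

t=1: a0@(3,2):1 a1@(4,1):0 a2@(5,0):0 a3@(0,4):0 a4@(2,2):0 a5@(5,3):0 a6@(1,3):0 a7@(5,1):1 a8@(4,3):1 a9@(5,4):0 a10@(4,2):1 a11@(3,0):0 a12@(1,4):0 a13@(3,4):0 a14@(2,0):0 a15@(0,3):0
t=2: (unchanged — steady state)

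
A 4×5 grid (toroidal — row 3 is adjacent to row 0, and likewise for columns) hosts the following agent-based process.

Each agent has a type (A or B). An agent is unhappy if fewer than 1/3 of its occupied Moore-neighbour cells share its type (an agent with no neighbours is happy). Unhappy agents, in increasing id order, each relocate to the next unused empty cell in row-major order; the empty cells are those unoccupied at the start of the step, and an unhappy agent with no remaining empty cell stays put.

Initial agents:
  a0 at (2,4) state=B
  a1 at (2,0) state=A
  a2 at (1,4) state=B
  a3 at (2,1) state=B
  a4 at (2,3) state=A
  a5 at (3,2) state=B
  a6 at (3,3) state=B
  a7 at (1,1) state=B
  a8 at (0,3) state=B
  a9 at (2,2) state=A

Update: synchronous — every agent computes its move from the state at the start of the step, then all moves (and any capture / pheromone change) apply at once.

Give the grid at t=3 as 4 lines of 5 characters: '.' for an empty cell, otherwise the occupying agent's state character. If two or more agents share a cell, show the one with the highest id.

AA.BB
A...B
.B..B
..BB.

t=1: a0@(2,4):B a1@(0,0):A a2@(1,4):B a3@(2,1):B a4@(0,1):A a5@(3,2):B a6@(3,3):B a7@(1,1):B a8@(0,3):B a9@(0,2):A
t=2: a0@(2,4):B a1@(0,0):A a2@(1,4):B a3@(2,1):B a4@(0,1):A a5@(3,2):B a6@(3,3):B a7@(0,4):B a8@(0,3):B a9@(1,0):A
t=3: (unchanged — steady state)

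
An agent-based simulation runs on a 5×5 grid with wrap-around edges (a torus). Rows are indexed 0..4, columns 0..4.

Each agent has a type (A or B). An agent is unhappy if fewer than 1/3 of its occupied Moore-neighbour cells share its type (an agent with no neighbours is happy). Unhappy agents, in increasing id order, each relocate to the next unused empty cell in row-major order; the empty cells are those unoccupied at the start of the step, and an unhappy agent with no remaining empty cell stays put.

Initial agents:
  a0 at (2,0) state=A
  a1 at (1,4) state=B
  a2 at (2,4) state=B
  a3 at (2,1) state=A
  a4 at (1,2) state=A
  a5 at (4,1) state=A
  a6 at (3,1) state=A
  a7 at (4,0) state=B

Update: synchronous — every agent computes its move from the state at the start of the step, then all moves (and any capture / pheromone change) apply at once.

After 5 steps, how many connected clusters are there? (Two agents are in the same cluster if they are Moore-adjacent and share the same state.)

t=1: a0@(2,0):A a1@(1,4):B a2@(2,4):B a3@(2,1):A a4@(1,2):A a5@(4,1):A a6@(3,1):A a7@(0,0):B
t=2: (unchanged — steady state)

2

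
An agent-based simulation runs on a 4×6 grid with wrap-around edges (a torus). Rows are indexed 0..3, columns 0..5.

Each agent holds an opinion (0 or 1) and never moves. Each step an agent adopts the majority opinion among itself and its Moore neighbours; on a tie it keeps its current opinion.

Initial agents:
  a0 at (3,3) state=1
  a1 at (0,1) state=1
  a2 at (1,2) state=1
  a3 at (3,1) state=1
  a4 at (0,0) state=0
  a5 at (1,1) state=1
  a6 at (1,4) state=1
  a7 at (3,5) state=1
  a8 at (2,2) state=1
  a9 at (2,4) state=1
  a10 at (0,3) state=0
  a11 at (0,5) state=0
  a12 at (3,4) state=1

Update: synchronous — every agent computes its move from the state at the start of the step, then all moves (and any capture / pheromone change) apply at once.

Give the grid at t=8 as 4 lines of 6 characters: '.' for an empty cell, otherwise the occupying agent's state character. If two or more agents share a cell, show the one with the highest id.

11.1.1
.11.1.
..1.1.
.1.111

t=1: a0@(3,3):1 a1@(0,1):1 a2@(1,2):1 a3@(3,1):1 a4@(0,0):1 a5@(1,1):1 a6@(1,4):1 a7@(3,5):1 a8@(2,2):1 a9@(2,4):1 a10@(0,3):1 a11@(0,5):1 a12@(3,4):1
t=2: (unchanged — steady state)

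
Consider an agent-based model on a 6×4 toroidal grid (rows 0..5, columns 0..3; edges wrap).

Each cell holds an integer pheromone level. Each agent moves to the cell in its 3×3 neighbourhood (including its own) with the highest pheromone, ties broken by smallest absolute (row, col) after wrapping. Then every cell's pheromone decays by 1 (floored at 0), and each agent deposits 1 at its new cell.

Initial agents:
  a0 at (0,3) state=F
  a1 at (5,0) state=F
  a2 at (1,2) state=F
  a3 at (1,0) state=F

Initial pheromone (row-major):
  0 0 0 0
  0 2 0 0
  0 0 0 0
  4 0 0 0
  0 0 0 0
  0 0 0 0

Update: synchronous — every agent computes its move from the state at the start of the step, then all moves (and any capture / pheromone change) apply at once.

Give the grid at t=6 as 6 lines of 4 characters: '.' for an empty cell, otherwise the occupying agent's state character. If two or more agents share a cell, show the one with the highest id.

t=1: a0@(0,0) a1@(0,0) a2@(1,1) a3@(1,1) | pheromone: 2 0 0 0 / 0 3 0 0 / 0 0 0 0 / 3 0 0 0 / 0 0 0 0 / 0 0 0 0
t=2: a0@(1,1) a1@(1,1) a2@(1,1) a3@(1,1) | pheromone: 1 0 0 0 / 0 6 0 0 / 0 0 0 0 / 2 0 0 0 / 0 0 0 0 / 0 0 0 0
t=3: a0@(1,1) a1@(1,1) a2@(1,1) a3@(1,1) | pheromone: 0 0 0 0 / 0 9 0 0 / 0 0 0 0 / 1 0 0 0 / 0 0 0 0 / 0 0 0 0
t=4: a0@(1,1) a1@(1,1) a2@(1,1) a3@(1,1) | pheromone: 0 0 0 0 / 0 12 0 0 / 0 0 0 0 / 0 0 0 0 / 0 0 0 0 / 0 0 0 0
t=5: a0@(1,1) a1@(1,1) a2@(1,1) a3@(1,1) | pheromone: 0 0 0 0 / 0 15 0 0 / 0 0 0 0 / 0 0 0 0 / 0 0 0 0 / 0 0 0 0
t=6: a0@(1,1) a1@(1,1) a2@(1,1) a3@(1,1) | pheromone: 0 0 0 0 / 0 18 0 0 / 0 0 0 0 / 0 0 0 0 / 0 0 0 0 / 0 0 0 0

....
.F..
....
....
....
....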